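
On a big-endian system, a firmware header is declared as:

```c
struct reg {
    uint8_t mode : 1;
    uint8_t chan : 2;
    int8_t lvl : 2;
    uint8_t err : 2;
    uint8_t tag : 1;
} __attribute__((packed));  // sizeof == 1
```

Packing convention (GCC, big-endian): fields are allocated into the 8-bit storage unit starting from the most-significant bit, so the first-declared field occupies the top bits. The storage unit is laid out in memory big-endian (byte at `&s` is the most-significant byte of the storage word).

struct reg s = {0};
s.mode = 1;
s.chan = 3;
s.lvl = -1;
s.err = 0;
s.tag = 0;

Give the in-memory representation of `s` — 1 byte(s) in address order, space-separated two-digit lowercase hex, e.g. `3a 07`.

mode (1b) val=1 bits=0x1 at bit 7: 0x80
chan (2b) val=3 bits=0x3 at bit 5: 0xe0
lvl (2b) val=-1 bits=0x3 at bit 3: 0xf8
err (2b) val=0 bits=0x0 at bit 1: 0xf8
tag (1b) val=0 bits=0x0 at bit 0: 0xf8
word = 0xf8 → big-endian bytes:
  [0]=0xf8

f8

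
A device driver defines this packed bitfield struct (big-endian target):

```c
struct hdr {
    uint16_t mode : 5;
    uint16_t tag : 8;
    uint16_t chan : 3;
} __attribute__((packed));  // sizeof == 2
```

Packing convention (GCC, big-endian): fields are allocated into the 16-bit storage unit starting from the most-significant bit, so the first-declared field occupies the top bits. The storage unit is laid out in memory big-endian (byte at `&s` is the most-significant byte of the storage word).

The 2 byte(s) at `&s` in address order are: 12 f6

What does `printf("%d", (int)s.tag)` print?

94

[0]=0x12 [1]=0xf6 (big-endian) → word 0x12f6
mode:5 @ bit 11 → (0x12f6>>11)&0x1f = 0x2
tag:8 @ bit 3 → (0x12f6>>3)&0xff = 0x5e  ←
chan:3 @ bit 0 → (0x12f6>>0)&0x7 = 0x6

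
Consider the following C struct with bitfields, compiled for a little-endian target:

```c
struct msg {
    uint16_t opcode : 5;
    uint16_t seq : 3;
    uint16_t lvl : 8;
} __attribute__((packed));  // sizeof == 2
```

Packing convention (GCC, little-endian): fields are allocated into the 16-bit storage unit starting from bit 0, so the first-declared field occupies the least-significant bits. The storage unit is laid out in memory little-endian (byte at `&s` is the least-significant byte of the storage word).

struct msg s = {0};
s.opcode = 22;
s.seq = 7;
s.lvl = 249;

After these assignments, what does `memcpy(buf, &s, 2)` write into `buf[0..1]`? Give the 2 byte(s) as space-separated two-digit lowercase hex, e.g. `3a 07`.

f6 f9

[0+:5] opcode=22 & 0x1f = 0x16; word=0x0016
[5+:3] seq=7 & 0x7 = 0x7; word=0x00f6
[8+:8] lvl=249 & 0xff = 0xf9; word=0xf9f6
word = 0xf9f6 → little-endian bytes:
  [0]=0xf6  [1]=0xf9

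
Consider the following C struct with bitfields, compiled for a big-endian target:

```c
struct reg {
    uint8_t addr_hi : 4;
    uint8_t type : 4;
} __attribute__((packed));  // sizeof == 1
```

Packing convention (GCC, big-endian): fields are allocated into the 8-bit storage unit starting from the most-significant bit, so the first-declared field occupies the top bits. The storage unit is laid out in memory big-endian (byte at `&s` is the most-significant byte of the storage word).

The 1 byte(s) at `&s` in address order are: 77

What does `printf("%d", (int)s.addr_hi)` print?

[0]=0x77 (big-endian) → word 0x77
addr_hi:4 @ bit 4 → (0x77>>4)&0xf = 0x7  ←
type:4 @ bit 0 → (0x77>>0)&0xf = 0x7

7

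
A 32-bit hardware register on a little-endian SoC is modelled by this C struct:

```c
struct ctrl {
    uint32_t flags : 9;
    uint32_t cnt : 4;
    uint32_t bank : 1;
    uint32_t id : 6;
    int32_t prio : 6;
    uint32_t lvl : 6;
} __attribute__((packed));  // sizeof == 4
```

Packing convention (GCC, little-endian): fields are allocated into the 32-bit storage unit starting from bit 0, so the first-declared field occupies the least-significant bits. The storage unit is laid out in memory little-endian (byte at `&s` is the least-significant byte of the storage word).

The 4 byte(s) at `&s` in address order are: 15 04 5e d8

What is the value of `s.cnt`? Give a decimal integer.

2

[0]=0x15 [1]=0x04 [2]=0x5e [3]=0xd8 (little-endian) → word 0xd85e0415
flags:9 @ bit 0 → (0xd85e0415>>0)&0x1ff = 0x15
cnt:4 @ bit 9 → (0xd85e0415>>9)&0xf = 0x2  ←
bank:1 @ bit 13 → (0xd85e0415>>13)&0x1 = 0x0
id:6 @ bit 14 → (0xd85e0415>>14)&0x3f = 0x38
prio:6 @ bit 20 → (0xd85e0415>>20)&0x3f = 0x5
lvl:6 @ bit 26 → (0xd85e0415>>26)&0x3f = 0x36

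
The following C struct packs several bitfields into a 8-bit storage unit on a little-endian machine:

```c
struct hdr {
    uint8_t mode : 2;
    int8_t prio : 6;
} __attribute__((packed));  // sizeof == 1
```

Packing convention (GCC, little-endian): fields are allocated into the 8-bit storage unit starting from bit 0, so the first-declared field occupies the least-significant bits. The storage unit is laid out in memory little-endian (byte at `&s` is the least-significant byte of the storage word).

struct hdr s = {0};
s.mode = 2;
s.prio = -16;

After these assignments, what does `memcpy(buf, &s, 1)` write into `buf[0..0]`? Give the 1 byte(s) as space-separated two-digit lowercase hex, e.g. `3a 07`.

c2

mode (2b) val=2 bits=0x2 at bit 0: 0x02
prio (6b) val=-16 bits=0x30 at bit 2: 0xc2
word = 0xc2 → little-endian bytes:
  [0]=0xc2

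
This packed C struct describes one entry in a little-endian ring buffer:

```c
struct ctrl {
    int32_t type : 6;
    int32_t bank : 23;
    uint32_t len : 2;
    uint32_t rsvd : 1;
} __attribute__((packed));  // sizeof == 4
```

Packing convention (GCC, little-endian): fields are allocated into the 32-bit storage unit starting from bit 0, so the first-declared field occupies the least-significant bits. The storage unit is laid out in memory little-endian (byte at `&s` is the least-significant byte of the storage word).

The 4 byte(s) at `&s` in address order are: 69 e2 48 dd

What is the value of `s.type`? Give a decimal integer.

-23

[0]=0x69 [1]=0xe2 [2]=0x48 [3]=0xdd (little-endian) → word 0xdd48e269
type [0+:6] = (word>>0) & 0x3f = 41  ←
bank [6+:23] = (word>>6) & 0x7fffff = 7676809
len [29+:2] = (word>>29) & 0x3 = 2
rsvd [31+:1] = (word>>31) & 0x1 = 1
type signed 6b, MSB=1: 41 - 64 = -23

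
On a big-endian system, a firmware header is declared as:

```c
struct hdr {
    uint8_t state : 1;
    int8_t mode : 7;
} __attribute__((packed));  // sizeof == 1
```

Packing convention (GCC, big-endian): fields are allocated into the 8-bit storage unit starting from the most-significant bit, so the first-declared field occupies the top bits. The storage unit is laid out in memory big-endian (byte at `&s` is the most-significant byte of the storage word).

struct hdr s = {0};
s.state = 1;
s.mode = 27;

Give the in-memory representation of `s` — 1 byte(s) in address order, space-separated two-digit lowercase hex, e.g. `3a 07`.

state (1b) val=1 bits=0x1 at bit 7: 0x80
mode (7b) val=27 bits=0x1b at bit 0: 0x9b
word = 0x9b → big-endian bytes:
  [0]=0x9b

9b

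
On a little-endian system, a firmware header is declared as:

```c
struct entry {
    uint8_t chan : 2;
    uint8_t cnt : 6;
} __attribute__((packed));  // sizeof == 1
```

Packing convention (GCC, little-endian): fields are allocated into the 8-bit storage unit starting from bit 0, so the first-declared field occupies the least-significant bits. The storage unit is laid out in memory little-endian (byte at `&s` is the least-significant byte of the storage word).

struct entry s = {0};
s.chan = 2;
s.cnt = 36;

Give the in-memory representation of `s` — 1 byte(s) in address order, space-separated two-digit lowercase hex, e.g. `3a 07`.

[0+:2] chan=2 & 0x3 = 0x2; word=0x02
[2+:6] cnt=36 & 0x3f = 0x24; word=0x92
word = 0x92 → little-endian bytes:
  [0]=0x92

92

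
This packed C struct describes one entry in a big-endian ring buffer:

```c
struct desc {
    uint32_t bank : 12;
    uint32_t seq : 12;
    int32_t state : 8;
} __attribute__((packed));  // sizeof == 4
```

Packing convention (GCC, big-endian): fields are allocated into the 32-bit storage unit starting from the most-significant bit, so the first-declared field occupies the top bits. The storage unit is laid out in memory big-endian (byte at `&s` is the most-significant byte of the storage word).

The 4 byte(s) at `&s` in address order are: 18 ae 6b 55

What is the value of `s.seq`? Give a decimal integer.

[0]=0x18 [1]=0xae [2]=0x6b [3]=0x55 (big-endian) → word 0x18ae6b55
bank [20+:12] = (word>>20) & 0xfff = 394
seq [8+:12] = (word>>8) & 0xfff = 3691  ←
state [0+:8] = (word>>0) & 0xff = 85

3691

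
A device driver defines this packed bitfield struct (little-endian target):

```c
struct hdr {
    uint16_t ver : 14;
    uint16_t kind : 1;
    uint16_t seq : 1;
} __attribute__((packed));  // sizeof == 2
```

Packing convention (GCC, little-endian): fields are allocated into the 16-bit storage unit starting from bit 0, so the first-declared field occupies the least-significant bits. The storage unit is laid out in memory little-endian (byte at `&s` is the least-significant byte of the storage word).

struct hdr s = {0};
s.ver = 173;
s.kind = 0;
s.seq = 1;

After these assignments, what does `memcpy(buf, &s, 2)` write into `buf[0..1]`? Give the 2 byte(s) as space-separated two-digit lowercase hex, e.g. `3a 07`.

ad 80

ver (14b) val=173 bits=0xad at bit 0: 0x00ad
kind (1b) val=0 bits=0x0 at bit 14: 0x00ad
seq (1b) val=1 bits=0x1 at bit 15: 0x80ad
word = 0x80ad → little-endian bytes:
  [0]=0xad  [1]=0x80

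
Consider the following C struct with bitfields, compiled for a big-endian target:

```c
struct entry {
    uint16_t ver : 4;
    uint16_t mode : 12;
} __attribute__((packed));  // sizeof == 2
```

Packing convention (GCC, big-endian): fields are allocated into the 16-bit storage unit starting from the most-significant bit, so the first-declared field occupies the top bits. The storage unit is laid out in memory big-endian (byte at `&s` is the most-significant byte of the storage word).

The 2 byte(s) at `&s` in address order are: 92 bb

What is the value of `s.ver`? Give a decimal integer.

[0]=0x92 [1]=0xbb (big-endian) → word 0x92bb
ver:4 @ bit 12 → (0x92bb>>12)&0xf = 0x9  ←
mode:12 @ bit 0 → (0x92bb>>0)&0xfff = 0x2bb

9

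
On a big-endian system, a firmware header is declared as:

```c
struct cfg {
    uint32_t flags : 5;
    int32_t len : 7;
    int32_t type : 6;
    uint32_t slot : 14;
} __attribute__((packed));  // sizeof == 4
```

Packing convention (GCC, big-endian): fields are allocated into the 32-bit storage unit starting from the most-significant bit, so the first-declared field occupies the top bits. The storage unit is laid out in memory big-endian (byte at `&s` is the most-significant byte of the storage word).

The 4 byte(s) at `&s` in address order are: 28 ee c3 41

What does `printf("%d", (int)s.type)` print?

-5

[0]=0x28 [1]=0xee [2]=0xc3 [3]=0x41 (big-endian) → word 0x28eec341
flags:5 @ bit 27 → (0x28eec341>>27)&0x1f = 0x5
len:7 @ bit 20 → (0x28eec341>>20)&0x7f = 0xe
type:6 @ bit 14 → (0x28eec341>>14)&0x3f = 0x3b  ←
slot:14 @ bit 0 → (0x28eec341>>0)&0x3fff = 0x341
type signed 6b, MSB=1: 59 - 64 = -5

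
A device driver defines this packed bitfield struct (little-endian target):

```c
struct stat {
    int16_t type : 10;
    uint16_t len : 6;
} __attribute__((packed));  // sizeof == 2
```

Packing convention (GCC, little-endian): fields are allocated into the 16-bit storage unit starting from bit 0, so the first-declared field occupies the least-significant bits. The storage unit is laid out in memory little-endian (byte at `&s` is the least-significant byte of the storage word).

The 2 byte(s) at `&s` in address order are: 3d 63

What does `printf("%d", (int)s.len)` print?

24

[0]=0x3d [1]=0x63 (little-endian) → word 0x633d
type [0+:10] = (word>>0) & 0x3ff = 829
len [10+:6] = (word>>10) & 0x3f = 24  ←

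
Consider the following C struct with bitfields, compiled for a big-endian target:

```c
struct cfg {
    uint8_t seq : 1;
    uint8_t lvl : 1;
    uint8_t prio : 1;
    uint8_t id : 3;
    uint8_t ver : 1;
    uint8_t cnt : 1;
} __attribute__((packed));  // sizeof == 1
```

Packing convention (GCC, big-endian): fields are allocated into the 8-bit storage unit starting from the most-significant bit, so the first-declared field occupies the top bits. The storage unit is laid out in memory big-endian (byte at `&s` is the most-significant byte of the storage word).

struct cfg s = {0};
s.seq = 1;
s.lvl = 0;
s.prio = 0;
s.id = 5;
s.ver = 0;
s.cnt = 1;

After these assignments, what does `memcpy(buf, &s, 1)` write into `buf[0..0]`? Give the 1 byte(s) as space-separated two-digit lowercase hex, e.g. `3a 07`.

95

[7+:1] seq=1 & 0x1 = 0x1; word=0x80
[6+:1] lvl=0 & 0x1 = 0x0; word=0x80
[5+:1] prio=0 & 0x1 = 0x0; word=0x80
[2+:3] id=5 & 0x7 = 0x5; word=0x94
[1+:1] ver=0 & 0x1 = 0x0; word=0x94
[0+:1] cnt=1 & 0x1 = 0x1; word=0x95
word = 0x95 → big-endian bytes:
  [0]=0x95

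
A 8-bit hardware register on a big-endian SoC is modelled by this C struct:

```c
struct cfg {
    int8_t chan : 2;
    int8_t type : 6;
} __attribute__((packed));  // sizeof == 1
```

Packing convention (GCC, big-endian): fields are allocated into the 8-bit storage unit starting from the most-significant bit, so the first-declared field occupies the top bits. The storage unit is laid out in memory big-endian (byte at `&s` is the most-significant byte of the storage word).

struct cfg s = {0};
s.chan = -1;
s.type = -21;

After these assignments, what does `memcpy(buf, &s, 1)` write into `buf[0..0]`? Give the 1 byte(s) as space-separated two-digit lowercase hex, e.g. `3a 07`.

eb

[6+:2] chan=-1 & 0x3 = 0x3; word=0xc0
[0+:6] type=-21 & 0x3f = 0x2b; word=0xeb
word = 0xeb → big-endian bytes:
  [0]=0xeb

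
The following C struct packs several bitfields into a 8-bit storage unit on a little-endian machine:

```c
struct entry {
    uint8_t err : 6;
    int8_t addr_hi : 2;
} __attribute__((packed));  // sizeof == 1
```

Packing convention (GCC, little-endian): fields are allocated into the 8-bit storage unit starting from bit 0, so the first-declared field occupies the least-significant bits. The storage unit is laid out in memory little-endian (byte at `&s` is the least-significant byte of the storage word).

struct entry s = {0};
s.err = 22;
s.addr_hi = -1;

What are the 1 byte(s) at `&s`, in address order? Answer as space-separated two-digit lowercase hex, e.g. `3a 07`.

d6

err:6 = 22 → 0x16 << 0 → word 0x16
addr_hi:2 = -1 → 0x3 << 6 → word 0xd6
word = 0xd6 → little-endian bytes:
  [0]=0xd6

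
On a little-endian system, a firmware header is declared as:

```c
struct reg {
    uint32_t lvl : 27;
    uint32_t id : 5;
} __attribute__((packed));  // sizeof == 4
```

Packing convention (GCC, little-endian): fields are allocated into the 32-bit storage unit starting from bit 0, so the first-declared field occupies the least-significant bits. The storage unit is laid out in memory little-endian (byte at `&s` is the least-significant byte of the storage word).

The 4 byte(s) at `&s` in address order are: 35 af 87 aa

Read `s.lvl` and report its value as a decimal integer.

42446645

[0]=0x35 [1]=0xaf [2]=0x87 [3]=0xaa (little-endian) → word 0xaa87af35
lvl:27 @ bit 0 → (0xaa87af35>>0)&0x7ffffff = 0x287af35  ←
id:5 @ bit 27 → (0xaa87af35>>27)&0x1f = 0x15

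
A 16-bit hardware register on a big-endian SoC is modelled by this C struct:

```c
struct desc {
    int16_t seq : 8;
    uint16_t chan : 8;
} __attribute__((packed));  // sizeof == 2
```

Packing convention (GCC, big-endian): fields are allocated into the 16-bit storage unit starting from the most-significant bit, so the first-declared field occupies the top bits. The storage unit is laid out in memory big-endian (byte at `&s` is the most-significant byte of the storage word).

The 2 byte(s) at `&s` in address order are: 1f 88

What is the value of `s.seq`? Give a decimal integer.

[0]=0x1f [1]=0x88 (big-endian) → word 0x1f88
seq:8 @ bit 8 → (0x1f88>>8)&0xff = 0x1f  ←
chan:8 @ bit 0 → (0x1f88>>0)&0xff = 0x88
seq signed 8b, MSB=0: value = 31

31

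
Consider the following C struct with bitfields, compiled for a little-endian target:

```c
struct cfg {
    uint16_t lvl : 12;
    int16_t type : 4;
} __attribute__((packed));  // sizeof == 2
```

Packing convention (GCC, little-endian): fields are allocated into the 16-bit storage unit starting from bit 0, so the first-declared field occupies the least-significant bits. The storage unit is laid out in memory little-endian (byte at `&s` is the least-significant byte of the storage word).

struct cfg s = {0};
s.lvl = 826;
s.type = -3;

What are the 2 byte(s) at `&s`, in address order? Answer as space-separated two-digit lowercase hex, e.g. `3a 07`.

[0+:12] lvl=826 & 0xfff = 0x33a; word=0x033a
[12+:4] type=-3 & 0xf = 0xd; word=0xd33a
word = 0xd33a → little-endian bytes:
  [0]=0x3a  [1]=0xd3

3a d3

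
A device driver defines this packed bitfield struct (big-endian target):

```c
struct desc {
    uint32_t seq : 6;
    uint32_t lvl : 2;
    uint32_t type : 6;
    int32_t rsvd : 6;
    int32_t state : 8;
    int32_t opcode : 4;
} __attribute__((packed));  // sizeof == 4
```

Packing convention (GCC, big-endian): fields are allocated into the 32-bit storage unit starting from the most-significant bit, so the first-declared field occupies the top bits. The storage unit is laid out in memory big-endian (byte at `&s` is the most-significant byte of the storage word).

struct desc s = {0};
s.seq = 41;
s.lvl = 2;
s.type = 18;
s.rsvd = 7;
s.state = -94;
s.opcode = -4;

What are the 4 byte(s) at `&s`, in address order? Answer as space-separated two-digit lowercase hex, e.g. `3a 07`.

a6 48 7a 2c

seq:6 = 41 → 0x29 << 26 → word 0xa4000000
lvl:2 = 2 → 0x2 << 24 → word 0xa6000000
type:6 = 18 → 0x12 << 18 → word 0xa6480000
rsvd:6 = 7 → 0x7 << 12 → word 0xa6487000
state:8 = -94 → 0xa2 << 4 → word 0xa6487a20
opcode:4 = -4 → 0xc << 0 → word 0xa6487a2c
word = 0xa6487a2c → big-endian bytes:
  [0]=0xa6  [1]=0x48  [2]=0x7a  [3]=0x2c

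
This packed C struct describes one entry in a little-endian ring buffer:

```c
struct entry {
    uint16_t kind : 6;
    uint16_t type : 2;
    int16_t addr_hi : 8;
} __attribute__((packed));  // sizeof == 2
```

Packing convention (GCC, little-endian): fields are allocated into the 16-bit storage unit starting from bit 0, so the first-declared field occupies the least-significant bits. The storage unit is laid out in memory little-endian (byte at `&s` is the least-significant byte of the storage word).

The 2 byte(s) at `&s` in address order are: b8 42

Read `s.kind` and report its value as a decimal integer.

56

[0]=0xb8 [1]=0x42 (little-endian) → word 0x42b8
kind [0+:6] = (word>>0) & 0x3f = 56  ←
type [6+:2] = (word>>6) & 0x3 = 2
addr_hi [8+:8] = (word>>8) & 0xff = 66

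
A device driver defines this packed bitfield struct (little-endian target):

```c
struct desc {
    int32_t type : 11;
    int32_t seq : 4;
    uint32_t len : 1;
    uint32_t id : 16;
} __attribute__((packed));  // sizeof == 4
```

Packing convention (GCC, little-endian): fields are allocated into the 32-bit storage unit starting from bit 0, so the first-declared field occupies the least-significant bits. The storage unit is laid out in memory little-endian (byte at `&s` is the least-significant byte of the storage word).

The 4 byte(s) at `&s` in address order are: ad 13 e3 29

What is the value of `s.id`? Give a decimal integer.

10723

[0]=0xad [1]=0x13 [2]=0xe3 [3]=0x29 (little-endian) → word 0x29e313ad
type [0+:11] = (word>>0) & 0x7ff = 941
seq [11+:4] = (word>>11) & 0xf = 2
len [15+:1] = (word>>15) & 0x1 = 0
id [16+:16] = (word>>16) & 0xffff = 10723  ←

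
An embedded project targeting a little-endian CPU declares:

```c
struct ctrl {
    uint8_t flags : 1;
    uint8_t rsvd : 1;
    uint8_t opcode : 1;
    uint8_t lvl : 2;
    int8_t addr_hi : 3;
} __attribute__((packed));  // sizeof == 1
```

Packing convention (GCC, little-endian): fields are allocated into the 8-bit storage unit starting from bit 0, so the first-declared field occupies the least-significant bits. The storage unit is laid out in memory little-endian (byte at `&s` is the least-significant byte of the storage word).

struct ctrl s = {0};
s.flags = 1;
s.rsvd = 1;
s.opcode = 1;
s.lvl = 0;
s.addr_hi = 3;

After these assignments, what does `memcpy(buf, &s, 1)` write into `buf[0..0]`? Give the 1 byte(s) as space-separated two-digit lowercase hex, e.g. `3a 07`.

67

flags:1 = 1 → 0x1 << 0 → word 0x01
rsvd:1 = 1 → 0x1 << 1 → word 0x03
opcode:1 = 1 → 0x1 << 2 → word 0x07
lvl:2 = 0 → 0x0 << 3 → word 0x07
addr_hi:3 = 3 → 0x3 << 5 → word 0x67
word = 0x67 → little-endian bytes:
  [0]=0x67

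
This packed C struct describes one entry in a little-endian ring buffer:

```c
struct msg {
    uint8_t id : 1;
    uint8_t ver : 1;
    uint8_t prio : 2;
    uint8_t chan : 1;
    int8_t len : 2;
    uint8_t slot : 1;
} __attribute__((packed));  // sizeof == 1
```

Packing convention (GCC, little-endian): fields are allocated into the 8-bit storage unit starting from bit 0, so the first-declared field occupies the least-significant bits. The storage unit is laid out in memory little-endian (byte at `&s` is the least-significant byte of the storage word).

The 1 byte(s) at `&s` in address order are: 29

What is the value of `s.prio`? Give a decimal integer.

[0]=0x29 (little-endian) → word 0x29
id [0+:1] = (word>>0) & 0x1 = 1
ver [1+:1] = (word>>1) & 0x1 = 0
prio [2+:2] = (word>>2) & 0x3 = 2  ←
chan [4+:1] = (word>>4) & 0x1 = 0
len [5+:2] = (word>>5) & 0x3 = 1
slot [7+:1] = (word>>7) & 0x1 = 0

2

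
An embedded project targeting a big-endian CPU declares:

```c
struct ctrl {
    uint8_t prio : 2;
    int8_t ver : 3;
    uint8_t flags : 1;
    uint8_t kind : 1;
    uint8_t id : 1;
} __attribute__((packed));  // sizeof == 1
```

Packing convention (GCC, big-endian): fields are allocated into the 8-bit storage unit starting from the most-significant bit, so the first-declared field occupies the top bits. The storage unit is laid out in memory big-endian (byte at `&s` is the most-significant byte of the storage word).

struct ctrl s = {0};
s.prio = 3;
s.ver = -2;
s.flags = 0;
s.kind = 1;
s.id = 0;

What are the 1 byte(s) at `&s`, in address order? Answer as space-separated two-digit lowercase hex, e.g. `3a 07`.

f2

[6+:2] prio=3 & 0x3 = 0x3; word=0xc0
[3+:3] ver=-2 & 0x7 = 0x6; word=0xf0
[2+:1] flags=0 & 0x1 = 0x0; word=0xf0
[1+:1] kind=1 & 0x1 = 0x1; word=0xf2
[0+:1] id=0 & 0x1 = 0x0; word=0xf2
word = 0xf2 → big-endian bytes:
  [0]=0xf2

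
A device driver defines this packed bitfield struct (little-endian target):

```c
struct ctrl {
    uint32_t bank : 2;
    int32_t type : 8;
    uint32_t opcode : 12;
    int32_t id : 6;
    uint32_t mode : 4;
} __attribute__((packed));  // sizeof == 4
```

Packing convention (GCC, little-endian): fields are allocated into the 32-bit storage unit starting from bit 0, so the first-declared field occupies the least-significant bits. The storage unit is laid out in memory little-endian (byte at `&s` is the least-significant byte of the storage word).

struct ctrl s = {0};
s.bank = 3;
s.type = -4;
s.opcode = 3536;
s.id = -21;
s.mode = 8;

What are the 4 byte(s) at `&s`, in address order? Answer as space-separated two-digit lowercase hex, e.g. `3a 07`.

[0+:2] bank=3 & 0x3 = 0x3; word=0x00000003
[2+:8] type=-4 & 0xff = 0xfc; word=0x000003f3
[10+:12] opcode=3536 & 0xfff = 0xdd0; word=0x003743f3
[22+:6] id=-21 & 0x3f = 0x2b; word=0x0af743f3
[28+:4] mode=8 & 0xf = 0x8; word=0x8af743f3
word = 0x8af743f3 → little-endian bytes:
  [0]=0xf3  [1]=0x43  [2]=0xf7  [3]=0x8a

f3 43 f7 8a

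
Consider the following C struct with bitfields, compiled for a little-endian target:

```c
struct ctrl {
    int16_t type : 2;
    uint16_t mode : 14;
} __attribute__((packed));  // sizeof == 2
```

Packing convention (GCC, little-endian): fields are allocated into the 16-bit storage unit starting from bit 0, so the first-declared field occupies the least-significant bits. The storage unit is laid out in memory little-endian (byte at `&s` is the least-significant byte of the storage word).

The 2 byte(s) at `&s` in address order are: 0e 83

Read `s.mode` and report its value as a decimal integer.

8387

[0]=0x0e [1]=0x83 (little-endian) → word 0x830e
type:2 @ bit 0 → (0x830e>>0)&0x3 = 0x2
mode:14 @ bit 2 → (0x830e>>2)&0x3fff = 0x20c3  ←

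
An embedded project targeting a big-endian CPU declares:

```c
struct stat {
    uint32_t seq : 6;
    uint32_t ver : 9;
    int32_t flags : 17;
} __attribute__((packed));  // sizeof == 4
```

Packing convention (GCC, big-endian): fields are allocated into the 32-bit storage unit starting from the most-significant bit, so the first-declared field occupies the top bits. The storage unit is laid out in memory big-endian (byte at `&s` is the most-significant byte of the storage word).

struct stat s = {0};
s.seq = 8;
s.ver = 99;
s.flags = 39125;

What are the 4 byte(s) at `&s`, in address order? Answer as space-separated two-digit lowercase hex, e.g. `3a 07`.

20 c6 98 d5

seq (6b) val=8 bits=0x8 at bit 26: 0x20000000
ver (9b) val=99 bits=0x63 at bit 17: 0x20c60000
flags (17b) val=39125 bits=0x98d5 at bit 0: 0x20c698d5
word = 0x20c698d5 → big-endian bytes:
  [0]=0x20  [1]=0xc6  [2]=0x98  [3]=0xd5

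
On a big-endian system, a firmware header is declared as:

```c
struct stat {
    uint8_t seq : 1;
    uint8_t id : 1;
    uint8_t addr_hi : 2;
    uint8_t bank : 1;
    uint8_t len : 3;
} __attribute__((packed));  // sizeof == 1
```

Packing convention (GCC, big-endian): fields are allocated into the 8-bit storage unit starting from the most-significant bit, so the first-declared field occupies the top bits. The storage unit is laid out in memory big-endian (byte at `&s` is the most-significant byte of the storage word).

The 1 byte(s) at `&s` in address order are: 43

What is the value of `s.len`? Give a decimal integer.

3

[0]=0x43 (big-endian) → word 0x43
seq:1 @ bit 7 → (0x43>>7)&0x1 = 0x0
id:1 @ bit 6 → (0x43>>6)&0x1 = 0x1
addr_hi:2 @ bit 4 → (0x43>>4)&0x3 = 0x0
bank:1 @ bit 3 → (0x43>>3)&0x1 = 0x0
len:3 @ bit 0 → (0x43>>0)&0x7 = 0x3  ←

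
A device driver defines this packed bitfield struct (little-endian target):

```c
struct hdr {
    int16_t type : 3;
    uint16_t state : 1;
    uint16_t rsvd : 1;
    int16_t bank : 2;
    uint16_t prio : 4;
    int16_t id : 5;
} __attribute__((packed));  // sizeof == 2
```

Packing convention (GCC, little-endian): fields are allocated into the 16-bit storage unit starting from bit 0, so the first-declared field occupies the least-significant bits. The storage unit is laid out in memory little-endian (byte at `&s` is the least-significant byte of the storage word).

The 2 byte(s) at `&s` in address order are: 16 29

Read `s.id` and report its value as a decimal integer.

5

[0]=0x16 [1]=0x29 (little-endian) → word 0x2916
type [0+:3] = (word>>0) & 0x7 = 6
state [3+:1] = (word>>3) & 0x1 = 0
rsvd [4+:1] = (word>>4) & 0x1 = 1
bank [5+:2] = (word>>5) & 0x3 = 0
prio [7+:4] = (word>>7) & 0xf = 2
id [11+:5] = (word>>11) & 0x1f = 5  ←
id signed 5b, MSB=0: value = 5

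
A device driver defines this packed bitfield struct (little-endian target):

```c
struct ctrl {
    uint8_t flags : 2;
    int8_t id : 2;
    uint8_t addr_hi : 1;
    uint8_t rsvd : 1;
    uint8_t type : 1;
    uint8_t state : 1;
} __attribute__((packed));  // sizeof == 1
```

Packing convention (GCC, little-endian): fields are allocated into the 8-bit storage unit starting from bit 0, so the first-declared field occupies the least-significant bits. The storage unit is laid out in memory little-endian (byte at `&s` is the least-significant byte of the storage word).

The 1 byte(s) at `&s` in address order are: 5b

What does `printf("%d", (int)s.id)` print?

-2

[0]=0x5b (little-endian) → word 0x5b
flags [0+:2] = (word>>0) & 0x3 = 3
id [2+:2] = (word>>2) & 0x3 = 2  ←
addr_hi [4+:1] = (word>>4) & 0x1 = 1
rsvd [5+:1] = (word>>5) & 0x1 = 0
type [6+:1] = (word>>6) & 0x1 = 1
state [7+:1] = (word>>7) & 0x1 = 0
id signed 2b, MSB=1: 2 - 4 = -2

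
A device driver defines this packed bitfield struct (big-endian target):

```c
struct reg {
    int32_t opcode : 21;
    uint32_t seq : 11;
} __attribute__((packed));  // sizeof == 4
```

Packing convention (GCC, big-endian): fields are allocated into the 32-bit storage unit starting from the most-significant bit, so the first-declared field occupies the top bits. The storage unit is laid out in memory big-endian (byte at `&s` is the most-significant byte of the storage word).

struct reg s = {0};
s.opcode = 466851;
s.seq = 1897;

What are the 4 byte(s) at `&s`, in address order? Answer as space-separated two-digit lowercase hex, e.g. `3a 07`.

opcode (21b) val=466851 bits=0x71fa3 at bit 11: 0x38fd1800
seq (11b) val=1897 bits=0x769 at bit 0: 0x38fd1f69
word = 0x38fd1f69 → big-endian bytes:
  [0]=0x38  [1]=0xfd  [2]=0x1f  [3]=0x69

38 fd 1f 69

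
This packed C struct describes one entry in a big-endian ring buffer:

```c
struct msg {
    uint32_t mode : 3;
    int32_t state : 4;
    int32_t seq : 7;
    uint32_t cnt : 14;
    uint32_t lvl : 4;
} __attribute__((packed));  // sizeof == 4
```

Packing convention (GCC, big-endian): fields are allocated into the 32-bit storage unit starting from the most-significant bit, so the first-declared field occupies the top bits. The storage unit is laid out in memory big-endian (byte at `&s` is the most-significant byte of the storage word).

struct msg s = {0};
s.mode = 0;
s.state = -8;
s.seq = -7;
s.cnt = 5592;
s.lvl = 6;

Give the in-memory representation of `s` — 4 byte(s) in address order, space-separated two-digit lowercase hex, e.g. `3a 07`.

11 e5 5d 86

[29+:3] mode=0 & 0x7 = 0x0; word=0x00000000
[25+:4] state=-8 & 0xf = 0x8; word=0x10000000
[18+:7] seq=-7 & 0x7f = 0x79; word=0x11e40000
[4+:14] cnt=5592 & 0x3fff = 0x15d8; word=0x11e55d80
[0+:4] lvl=6 & 0xf = 0x6; word=0x11e55d86
word = 0x11e55d86 → big-endian bytes:
  [0]=0x11  [1]=0xe5  [2]=0x5d  [3]=0x86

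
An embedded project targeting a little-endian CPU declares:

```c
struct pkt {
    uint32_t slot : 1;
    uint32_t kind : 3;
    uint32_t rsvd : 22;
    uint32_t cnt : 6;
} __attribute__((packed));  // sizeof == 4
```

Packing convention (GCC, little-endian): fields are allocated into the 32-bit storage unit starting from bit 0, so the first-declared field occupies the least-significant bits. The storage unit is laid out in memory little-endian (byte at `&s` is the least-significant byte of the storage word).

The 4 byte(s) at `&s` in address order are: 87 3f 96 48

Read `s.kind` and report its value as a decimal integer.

[0]=0x87 [1]=0x3f [2]=0x96 [3]=0x48 (little-endian) → word 0x48963f87
slot [0+:1] = (word>>0) & 0x1 = 1
kind [1+:3] = (word>>1) & 0x7 = 3  ←
rsvd [4+:22] = (word>>4) & 0x3fffff = 615416
cnt [26+:6] = (word>>26) & 0x3f = 18

3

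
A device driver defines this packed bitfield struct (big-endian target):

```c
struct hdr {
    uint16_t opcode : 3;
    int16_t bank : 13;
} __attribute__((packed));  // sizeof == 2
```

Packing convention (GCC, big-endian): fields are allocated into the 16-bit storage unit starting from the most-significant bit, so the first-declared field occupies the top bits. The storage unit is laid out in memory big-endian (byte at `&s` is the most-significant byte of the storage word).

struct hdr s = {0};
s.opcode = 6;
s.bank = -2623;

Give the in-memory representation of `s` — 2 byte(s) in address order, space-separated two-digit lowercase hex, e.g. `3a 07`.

d5 c1

opcode:3 = 6 → 0x6 << 13 → word 0xc000
bank:13 = -2623 → 0x15c1 << 0 → word 0xd5c1
word = 0xd5c1 → big-endian bytes:
  [0]=0xd5  [1]=0xc1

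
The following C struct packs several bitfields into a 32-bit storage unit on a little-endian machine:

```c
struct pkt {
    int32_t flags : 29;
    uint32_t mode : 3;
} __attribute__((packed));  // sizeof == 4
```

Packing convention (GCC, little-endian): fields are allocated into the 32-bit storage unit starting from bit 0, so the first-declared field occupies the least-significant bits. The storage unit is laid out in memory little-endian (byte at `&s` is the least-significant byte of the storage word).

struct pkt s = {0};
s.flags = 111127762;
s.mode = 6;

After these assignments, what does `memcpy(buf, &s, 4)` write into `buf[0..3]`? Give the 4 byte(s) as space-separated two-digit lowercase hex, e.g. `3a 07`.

flags (29b) val=111127762 bits=0x69facd2 at bit 0: 0x069facd2
mode (3b) val=6 bits=0x6 at bit 29: 0xc69facd2
word = 0xc69facd2 → little-endian bytes:
  [0]=0xd2  [1]=0xac  [2]=0x9f  [3]=0xc6

d2 ac 9f c6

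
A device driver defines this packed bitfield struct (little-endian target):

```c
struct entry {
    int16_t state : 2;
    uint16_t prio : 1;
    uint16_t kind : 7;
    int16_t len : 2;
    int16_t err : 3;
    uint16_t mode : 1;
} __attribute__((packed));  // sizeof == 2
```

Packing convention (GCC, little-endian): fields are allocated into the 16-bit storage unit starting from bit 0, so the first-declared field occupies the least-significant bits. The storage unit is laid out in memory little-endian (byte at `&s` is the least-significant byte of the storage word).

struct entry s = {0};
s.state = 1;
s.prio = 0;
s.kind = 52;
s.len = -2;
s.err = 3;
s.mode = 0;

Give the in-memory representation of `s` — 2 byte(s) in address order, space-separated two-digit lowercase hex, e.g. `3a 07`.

state (2b) val=1 bits=0x1 at bit 0: 0x0001
prio (1b) val=0 bits=0x0 at bit 2: 0x0001
kind (7b) val=52 bits=0x34 at bit 3: 0x01a1
len (2b) val=-2 bits=0x2 at bit 10: 0x09a1
err (3b) val=3 bits=0x3 at bit 12: 0x39a1
mode (1b) val=0 bits=0x0 at bit 15: 0x39a1
word = 0x39a1 → little-endian bytes:
  [0]=0xa1  [1]=0x39

a1 39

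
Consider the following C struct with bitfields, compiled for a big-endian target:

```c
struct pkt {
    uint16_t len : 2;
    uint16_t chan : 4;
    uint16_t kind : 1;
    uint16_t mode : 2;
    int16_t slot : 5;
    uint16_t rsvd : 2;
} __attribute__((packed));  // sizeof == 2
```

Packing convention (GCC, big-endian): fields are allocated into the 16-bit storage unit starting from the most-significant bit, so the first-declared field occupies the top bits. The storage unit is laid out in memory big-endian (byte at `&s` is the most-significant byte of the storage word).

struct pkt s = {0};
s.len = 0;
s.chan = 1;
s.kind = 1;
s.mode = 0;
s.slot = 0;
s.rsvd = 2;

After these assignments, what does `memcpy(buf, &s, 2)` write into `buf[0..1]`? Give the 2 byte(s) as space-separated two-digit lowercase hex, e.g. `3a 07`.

len:2 = 0 → 0x0 << 14 → word 0x0000
chan:4 = 1 → 0x1 << 10 → word 0x0400
kind:1 = 1 → 0x1 << 9 → word 0x0600
mode:2 = 0 → 0x0 << 7 → word 0x0600
slot:5 = 0 → 0x0 << 2 → word 0x0600
rsvd:2 = 2 → 0x2 << 0 → word 0x0602
word = 0x0602 → big-endian bytes:
  [0]=0x06  [1]=0x02

06 02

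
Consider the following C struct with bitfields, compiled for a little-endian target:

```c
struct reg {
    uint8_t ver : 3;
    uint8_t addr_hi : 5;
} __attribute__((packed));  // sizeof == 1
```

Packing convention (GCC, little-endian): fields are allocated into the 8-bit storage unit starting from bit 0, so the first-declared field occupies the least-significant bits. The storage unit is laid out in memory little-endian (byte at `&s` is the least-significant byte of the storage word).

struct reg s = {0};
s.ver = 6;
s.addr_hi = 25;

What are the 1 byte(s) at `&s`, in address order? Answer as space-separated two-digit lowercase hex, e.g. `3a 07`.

ce

ver (3b) val=6 bits=0x6 at bit 0: 0x06
addr_hi (5b) val=25 bits=0x19 at bit 3: 0xce
word = 0xce → little-endian bytes:
  [0]=0xce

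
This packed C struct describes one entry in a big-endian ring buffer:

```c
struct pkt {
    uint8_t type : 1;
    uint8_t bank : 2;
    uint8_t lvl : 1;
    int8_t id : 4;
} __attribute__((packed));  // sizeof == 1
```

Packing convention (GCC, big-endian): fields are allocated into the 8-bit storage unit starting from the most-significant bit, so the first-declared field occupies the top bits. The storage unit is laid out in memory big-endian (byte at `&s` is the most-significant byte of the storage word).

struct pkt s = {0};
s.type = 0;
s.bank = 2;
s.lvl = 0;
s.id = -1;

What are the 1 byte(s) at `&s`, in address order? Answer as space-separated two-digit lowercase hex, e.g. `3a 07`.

4f

type (1b) val=0 bits=0x0 at bit 7: 0x00
bank (2b) val=2 bits=0x2 at bit 5: 0x40
lvl (1b) val=0 bits=0x0 at bit 4: 0x40
id (4b) val=-1 bits=0xf at bit 0: 0x4f
word = 0x4f → big-endian bytes:
  [0]=0x4f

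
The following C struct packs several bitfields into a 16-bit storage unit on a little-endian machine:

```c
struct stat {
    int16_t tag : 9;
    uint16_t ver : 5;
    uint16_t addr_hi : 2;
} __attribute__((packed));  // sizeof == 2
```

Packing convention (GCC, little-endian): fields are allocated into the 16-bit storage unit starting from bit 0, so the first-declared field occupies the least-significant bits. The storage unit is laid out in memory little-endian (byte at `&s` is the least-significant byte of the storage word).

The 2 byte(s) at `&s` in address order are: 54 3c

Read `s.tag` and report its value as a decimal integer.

84

[0]=0x54 [1]=0x3c (little-endian) → word 0x3c54
tag:9 @ bit 0 → (0x3c54>>0)&0x1ff = 0x54  ←
ver:5 @ bit 9 → (0x3c54>>9)&0x1f = 0x1e
addr_hi:2 @ bit 14 → (0x3c54>>14)&0x3 = 0x0
tag signed 9b, MSB=0: value = 84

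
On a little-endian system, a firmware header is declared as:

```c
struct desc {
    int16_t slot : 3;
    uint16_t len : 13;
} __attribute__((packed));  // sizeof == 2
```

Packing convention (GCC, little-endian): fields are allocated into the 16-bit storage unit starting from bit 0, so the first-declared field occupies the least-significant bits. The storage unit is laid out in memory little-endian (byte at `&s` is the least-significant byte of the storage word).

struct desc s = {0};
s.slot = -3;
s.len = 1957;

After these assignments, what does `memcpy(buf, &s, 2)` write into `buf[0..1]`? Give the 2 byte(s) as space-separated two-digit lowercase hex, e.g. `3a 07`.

slot (3b) val=-3 bits=0x5 at bit 0: 0x0005
len (13b) val=1957 bits=0x7a5 at bit 3: 0x3d2d
word = 0x3d2d → little-endian bytes:
  [0]=0x2d  [1]=0x3d

2d 3d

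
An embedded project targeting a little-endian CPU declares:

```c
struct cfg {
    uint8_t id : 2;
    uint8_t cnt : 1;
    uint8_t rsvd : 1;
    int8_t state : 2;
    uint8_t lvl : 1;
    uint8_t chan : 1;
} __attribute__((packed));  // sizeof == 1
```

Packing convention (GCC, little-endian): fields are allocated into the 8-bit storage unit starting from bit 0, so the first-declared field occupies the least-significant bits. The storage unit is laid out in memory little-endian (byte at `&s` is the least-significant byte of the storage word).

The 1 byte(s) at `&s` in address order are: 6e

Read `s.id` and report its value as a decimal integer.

2

[0]=0x6e (little-endian) → word 0x6e
id [0+:2] = (word>>0) & 0x3 = 2  ←
cnt [2+:1] = (word>>2) & 0x1 = 1
rsvd [3+:1] = (word>>3) & 0x1 = 1
state [4+:2] = (word>>4) & 0x3 = 2
lvl [6+:1] = (word>>6) & 0x1 = 1
chan [7+:1] = (word>>7) & 0x1 = 0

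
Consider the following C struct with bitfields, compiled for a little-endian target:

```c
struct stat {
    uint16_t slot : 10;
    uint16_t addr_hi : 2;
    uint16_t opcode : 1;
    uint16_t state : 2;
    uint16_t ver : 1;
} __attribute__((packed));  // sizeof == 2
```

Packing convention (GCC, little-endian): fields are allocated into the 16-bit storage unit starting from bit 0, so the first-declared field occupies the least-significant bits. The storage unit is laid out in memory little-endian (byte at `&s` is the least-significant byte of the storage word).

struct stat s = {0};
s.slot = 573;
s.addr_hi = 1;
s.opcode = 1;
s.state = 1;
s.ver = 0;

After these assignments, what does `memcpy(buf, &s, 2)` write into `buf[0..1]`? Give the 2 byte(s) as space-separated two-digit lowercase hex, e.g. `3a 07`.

slot:10 = 573 → 0x23d << 0 → word 0x023d
addr_hi:2 = 1 → 0x1 << 10 → word 0x063d
opcode:1 = 1 → 0x1 << 12 → word 0x163d
state:2 = 1 → 0x1 << 13 → word 0x363d
ver:1 = 0 → 0x0 << 15 → word 0x363d
word = 0x363d → little-endian bytes:
  [0]=0x3d  [1]=0x36

3d 36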